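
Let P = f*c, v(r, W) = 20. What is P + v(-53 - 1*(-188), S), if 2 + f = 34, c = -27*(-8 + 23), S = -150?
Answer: -12940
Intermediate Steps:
c = -405 (c = -27*15 = -405)
f = 32 (f = -2 + 34 = 32)
P = -12960 (P = 32*(-405) = -12960)
P + v(-53 - 1*(-188), S) = -12960 + 20 = -12940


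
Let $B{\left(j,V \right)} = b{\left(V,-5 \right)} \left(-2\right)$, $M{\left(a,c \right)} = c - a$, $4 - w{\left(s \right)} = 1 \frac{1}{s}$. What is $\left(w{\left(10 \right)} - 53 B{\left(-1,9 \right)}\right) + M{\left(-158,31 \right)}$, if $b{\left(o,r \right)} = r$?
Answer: $- \frac{3371}{10} \approx -337.1$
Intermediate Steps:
$w{\left(s \right)} = 4 - \frac{1}{s}$ ($w{\left(s \right)} = 4 - 1 \frac{1}{s} = 4 - \frac{1}{s}$)
$B{\left(j,V \right)} = 10$ ($B{\left(j,V \right)} = \left(-5\right) \left(-2\right) = 10$)
$\left(w{\left(10 \right)} - 53 B{\left(-1,9 \right)}\right) + M{\left(-158,31 \right)} = \left(\left(4 - \frac{1}{10}\right) - 530\right) + \left(31 - -158\right) = \left(\left(4 - \frac{1}{10}\right) - 530\right) + \left(31 + 158\right) = \left(\left(4 - \frac{1}{10}\right) - 530\right) + 189 = \left(\frac{39}{10} - 530\right) + 189 = - \frac{5261}{10} + 189 = - \frac{3371}{10}$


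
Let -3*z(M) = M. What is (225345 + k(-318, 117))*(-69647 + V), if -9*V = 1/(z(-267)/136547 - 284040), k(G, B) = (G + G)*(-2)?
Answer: -1836444554697574183394/116354429373 ≈ -1.5783e+10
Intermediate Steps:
k(G, B) = -4*G (k(G, B) = (2*G)*(-2) = -4*G)
z(M) = -M/3
V = 136547/349063288119 (V = -1/(9*(-1/3*(-267)/136547 - 284040)) = -1/(9*(89*(1/136547) - 284040)) = -1/(9*(89/136547 - 284040)) = -1/(9*(-38784809791/136547)) = -1/9*(-136547/38784809791) = 136547/349063288119 ≈ 3.9118e-7)
(225345 + k(-318, 117))*(-69647 + V) = (225345 - 4*(-318))*(-69647 + 136547/349063288119) = (225345 + 1272)*(-24311210827487446/349063288119) = 226617*(-24311210827487446/349063288119) = -1836444554697574183394/116354429373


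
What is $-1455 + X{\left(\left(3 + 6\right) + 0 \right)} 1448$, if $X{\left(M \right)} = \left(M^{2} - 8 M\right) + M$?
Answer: $24609$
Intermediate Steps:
$X{\left(M \right)} = M^{2} - 7 M$
$-1455 + X{\left(\left(3 + 6\right) + 0 \right)} 1448 = -1455 + \left(\left(3 + 6\right) + 0\right) \left(-7 + \left(\left(3 + 6\right) + 0\right)\right) 1448 = -1455 + \left(9 + 0\right) \left(-7 + \left(9 + 0\right)\right) 1448 = -1455 + 9 \left(-7 + 9\right) 1448 = -1455 + 9 \cdot 2 \cdot 1448 = -1455 + 18 \cdot 1448 = -1455 + 26064 = 24609$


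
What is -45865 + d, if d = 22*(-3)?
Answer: -45931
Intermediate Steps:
d = -66
-45865 + d = -45865 - 66 = -45931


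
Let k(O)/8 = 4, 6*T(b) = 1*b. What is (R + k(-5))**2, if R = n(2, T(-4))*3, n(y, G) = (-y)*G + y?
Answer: 1764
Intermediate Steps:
T(b) = b/6 (T(b) = (1*b)/6 = b/6)
k(O) = 32 (k(O) = 8*4 = 32)
n(y, G) = y - G*y (n(y, G) = -G*y + y = y - G*y)
R = 10 (R = (2*(1 - (-4)/6))*3 = (2*(1 - 1*(-2/3)))*3 = (2*(1 + 2/3))*3 = (2*(5/3))*3 = (10/3)*3 = 10)
(R + k(-5))**2 = (10 + 32)**2 = 42**2 = 1764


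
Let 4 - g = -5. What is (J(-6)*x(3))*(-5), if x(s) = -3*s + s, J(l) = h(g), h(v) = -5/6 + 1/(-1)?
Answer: -55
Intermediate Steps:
g = 9 (g = 4 - 1*(-5) = 4 + 5 = 9)
h(v) = -11/6 (h(v) = -5*1/6 + 1*(-1) = -5/6 - 1 = -11/6)
J(l) = -11/6
x(s) = -2*s
(J(-6)*x(3))*(-5) = -(-11)*3/3*(-5) = -11/6*(-6)*(-5) = 11*(-5) = -55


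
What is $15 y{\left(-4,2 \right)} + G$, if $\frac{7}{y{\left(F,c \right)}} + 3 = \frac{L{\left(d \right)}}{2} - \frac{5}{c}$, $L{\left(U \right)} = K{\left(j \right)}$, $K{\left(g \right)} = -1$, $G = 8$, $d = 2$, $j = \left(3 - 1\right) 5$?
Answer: $- \frac{19}{2} \approx -9.5$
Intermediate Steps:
$j = 10$ ($j = 2 \cdot 5 = 10$)
$L{\left(U \right)} = -1$
$y{\left(F,c \right)} = \frac{7}{- \frac{7}{2} - \frac{5}{c}}$ ($y{\left(F,c \right)} = \frac{7}{-3 - \left(\frac{1}{2} + \frac{5}{c}\right)} = \frac{7}{- \frac{7}{2} - \frac{5}{c}}$)
$15 y{\left(-4,2 \right)} + G = 15 \left(\left(-14\right) 2 \frac{1}{10 + 7 \cdot 2}\right) + 8 = 15 \left(\left(-14\right) 2 \frac{1}{10 + 14}\right) + 8 = 15 \left(\left(-14\right) 2 \cdot \frac{1}{24}\right) + 8 = 15 \left(- \frac{7}{6}\right) + 8 = - \frac{35}{2} + 8 = - \frac{19}{2}$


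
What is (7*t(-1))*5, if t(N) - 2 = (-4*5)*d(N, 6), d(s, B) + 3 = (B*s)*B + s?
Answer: 28070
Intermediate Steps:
d(s, B) = -3 + s + s*B² (d(s, B) = -3 + ((B*s)*B + s) = -3 + (s*B² + s) = -3 + (s + s*B²) = -3 + s + s*B²)
t(N) = 62 - 740*N (t(N) = 2 + (-4*5)*(-3 + N + N*6²) = 2 - 20*(-3 + N + N*36) = 2 - 20*(-3 + N + 36*N) = 2 - 20*(-3 + 37*N) = 2 + (60 - 740*N) = 62 - 740*N)
(7*t(-1))*5 = (7*(62 - 740*(-1)))*5 = (7*(62 + 740))*5 = (7*802)*5 = 5614*5 = 28070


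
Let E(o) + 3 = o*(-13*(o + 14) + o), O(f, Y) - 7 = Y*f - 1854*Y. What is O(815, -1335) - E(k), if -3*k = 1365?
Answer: 3788565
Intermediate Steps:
k = -455 (k = -⅓*1365 = -455)
O(f, Y) = 7 - 1854*Y + Y*f (O(f, Y) = 7 + (Y*f - 1854*Y) = 7 + (-1854*Y + Y*f) = 7 - 1854*Y + Y*f)
E(o) = -3 + o*(-182 - 12*o) (E(o) = -3 + o*(-13*(o + 14) + o) = -3 + o*(-13*(14 + o) + o) = -3 + o*((-182 - 13*o) + o) = -3 + o*(-182 - 12*o))
O(815, -1335) - E(k) = (7 - 1854*(-1335) - 1335*815) - (-3 - 182*(-455) - 12*(-455)²) = (7 + 2475090 - 1088025) - (-3 + 82810 - 12*207025) = 1387072 - (-3 + 82810 - 2484300) = 1387072 - 1*(-2401493) = 1387072 + 2401493 = 3788565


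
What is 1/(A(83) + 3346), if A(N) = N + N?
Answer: 1/3512 ≈ 0.00028474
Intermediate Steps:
A(N) = 2*N
1/(A(83) + 3346) = 1/(2*83 + 3346) = 1/(166 + 3346) = 1/3512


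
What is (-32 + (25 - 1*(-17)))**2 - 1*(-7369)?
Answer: 7469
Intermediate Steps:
(-32 + (25 - 1*(-17)))**2 - 1*(-7369) = (-32 + (25 + 17))**2 + 7369 = (-32 + 42)**2 + 7369 = 10**2 + 7369 = 100 + 7369 = 7469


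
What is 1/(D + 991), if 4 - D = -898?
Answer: 1/1893 ≈ 0.00052826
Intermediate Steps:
D = 902 (D = 4 - 1*(-898) = 4 + 898 = 902)
1/(D + 991) = 1/(902 + 991) = 1/1893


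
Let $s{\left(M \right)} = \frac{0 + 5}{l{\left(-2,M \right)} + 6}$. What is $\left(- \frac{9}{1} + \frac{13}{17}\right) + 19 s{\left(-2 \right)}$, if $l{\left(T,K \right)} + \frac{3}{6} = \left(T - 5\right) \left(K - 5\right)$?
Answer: $- \frac{12030}{1853} \approx -6.4922$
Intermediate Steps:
$l{\left(T,K \right)} = - \frac{1}{2} + \left(-5 + K\right) \left(-5 + T\right)$ ($l{\left(T,K \right)} = - \frac{1}{2} + \left(T - 5\right) \left(K - 5\right) = - \frac{1}{2} + \left(-5 + T\right) \left(-5 + K\right) = - \frac{1}{2} + \left(-5 + K\right) \left(-5 + T\right)$)
$s{\left(M \right)} = \frac{5}{\frac{81}{2} - 7 M}$ ($s{\left(M \right)} = \frac{0 + 5}{\left(\frac{49}{2} - 5 M - -10 + M \left(-2\right)\right) + 6} = \frac{5}{\left(\frac{49}{2} - 5 M + 10 - 2 M\right) + 6} = \frac{5}{\left(\frac{69}{2} - 7 M\right) + 6} = \frac{5}{\frac{81}{2} - 7 M}$)
$\left(- \frac{9}{1} + \frac{13}{17}\right) + 19 s{\left(-2 \right)} = \left(- \frac{9}{1} + \frac{13}{17}\right) + 19 \frac{10}{81 - -28} = \left(\left(-9\right) 1 + 13 \cdot \frac{1}{17}\right) + 19 \frac{10}{81 + 28} = \left(-9 + \frac{13}{17}\right) + 19 \cdot \frac{10}{109} = - \frac{140}{17} + 19 \cdot 10 \cdot \frac{1}{109} = - \frac{140}{17} + 19 \cdot \frac{10}{109} = - \frac{140}{17} + \frac{190}{109} = - \frac{12030}{1853}$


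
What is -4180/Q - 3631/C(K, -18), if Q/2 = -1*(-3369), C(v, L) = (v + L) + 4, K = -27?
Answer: 12147149/138129 ≈ 87.941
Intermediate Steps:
C(v, L) = 4 + L + v (C(v, L) = (L + v) + 4 = 4 + L + v)
Q = 6738 (Q = 2*(-1*(-3369)) = 2*3369 = 6738)
-4180/Q - 3631/C(K, -18) = -4180/6738 - 3631/(4 - 18 - 27) = -4180*1/6738 - 3631/(-41) = -2090/3369 - 3631*(-1/41) = -2090/3369 + 3631/41 = 12147149/138129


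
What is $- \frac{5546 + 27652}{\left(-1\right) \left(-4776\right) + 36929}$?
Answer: $- \frac{33198}{41705} \approx -0.79602$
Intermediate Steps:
$- \frac{5546 + 27652}{\left(-1\right) \left(-4776\right) + 36929} = - \frac{33198}{4776 + 36929} = - \frac{33198}{41705}$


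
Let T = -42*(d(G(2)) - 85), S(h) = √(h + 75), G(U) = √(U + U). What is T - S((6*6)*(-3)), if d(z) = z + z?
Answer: 3402 - I*√33 ≈ 3402.0 - 5.7446*I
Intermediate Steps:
G(U) = √2*√U (G(U) = √(2*U) = √2*√U)
d(z) = 2*z
S(h) = √(75 + h)
T = 3402 (T = -42*(2*(√2*√2) - 85) = -42*(2*2 - 85) = -42*(4 - 85) = -42*(-81) = 3402)
T - S((6*6)*(-3)) = 3402 - √(75 + (6*6)*(-3)) = 3402 - √(75 + 36*(-3)) = 3402 - √(75 - 108) = 3402 - √(-33) = 3402 - I*√33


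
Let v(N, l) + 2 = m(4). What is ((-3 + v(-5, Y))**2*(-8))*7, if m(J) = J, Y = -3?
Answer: -56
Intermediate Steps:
v(N, l) = 2 (v(N, l) = -2 + 4 = 2)
((-3 + v(-5, Y))**2*(-8))*7 = ((-3 + 2)**2*(-8))*7 = ((-1)**2*(-8))*7 = (1*(-8))*7 = -8*7 = -56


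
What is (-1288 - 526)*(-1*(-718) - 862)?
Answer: 261216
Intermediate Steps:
(-1288 - 526)*(-1*(-718) - 862) = -1814*(718 - 862) = -1814*(-144) = 261216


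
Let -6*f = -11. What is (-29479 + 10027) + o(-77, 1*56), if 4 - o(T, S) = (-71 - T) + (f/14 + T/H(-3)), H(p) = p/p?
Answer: -1627679/84 ≈ -19377.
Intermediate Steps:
f = 11/6 (f = -⅙*(-11) = 11/6 ≈ 1.8333)
H(p) = 1
o(T, S) = 6289/84 (o(T, S) = 4 - ((-71 - T) + ((11/6)/14 + T/1)) = 4 - ((-71 - T) + ((11/6)*(1/14) + T*1)) = 4 - ((-71 - T) + (11/84 + T)) = 4 - 1*(-5953/84) = 4 + 5953/84 = 6289/84)
(-29479 + 10027) + o(-77, 1*56) = (-29479 + 10027) + 6289/84 = -19452 + 6289/84 = -1627679/84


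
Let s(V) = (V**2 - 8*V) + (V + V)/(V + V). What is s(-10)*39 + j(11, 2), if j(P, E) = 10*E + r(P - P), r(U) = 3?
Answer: 7082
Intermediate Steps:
j(P, E) = 3 + 10*E (j(P, E) = 10*E + 3 = 3 + 10*E)
s(V) = 1 + V**2 - 8*V (s(V) = (V**2 - 8*V) + (2*V)/((2*V)) = (V**2 - 8*V) + (2*V)*(1/(2*V)) = (V**2 - 8*V) + 1 = 1 + V**2 - 8*V)
s(-10)*39 + j(11, 2) = (1 + (-10)**2 - 8*(-10))*39 + (3 + 10*2) = (1 + 100 + 80)*39 + (3 + 20) = 181*39 + 23 = 7059 + 23 = 7082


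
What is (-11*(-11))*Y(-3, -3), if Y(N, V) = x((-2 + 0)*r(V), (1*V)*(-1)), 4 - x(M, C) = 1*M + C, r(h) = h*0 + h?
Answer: -605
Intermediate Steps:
r(h) = h (r(h) = 0 + h = h)
x(M, C) = 4 - C - M (x(M, C) = 4 - (1*M + C) = 4 - (M + C) = 4 - (C + M) = 4 + (-C - M) = 4 - C - M)
Y(N, V) = 4 + 3*V (Y(N, V) = 4 - 1*V*(-1) - (-2 + 0)*V = 4 - V*(-1) - (-2)*V = 4 - (-1)*V + 2*V = 4 + V + 2*V = 4 + 3*V)
(-11*(-11))*Y(-3, -3) = (-11*(-11))*(4 + 3*(-3)) = 121*(4 - 9) = 121*(-5) = -605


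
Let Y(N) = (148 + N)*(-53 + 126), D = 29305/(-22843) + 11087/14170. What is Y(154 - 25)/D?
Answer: -6545240653510/161991509 ≈ -40405.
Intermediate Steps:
D = -161991509/323685310 (D = 29305*(-1/22843) + 11087*(1/14170) = -29305/22843 + 11087/14170 = -161991509/323685310 ≈ -0.50046)
Y(N) = 10804 + 73*N (Y(N) = (148 + N)*73 = 10804 + 73*N)
Y(154 - 25)/D = (10804 + 73*(154 - 25))/(-161991509/323685310) = (10804 + 73*129)*(-323685310/161991509) = (10804 + 9417)*(-323685310/161991509) = 20221*(-323685310/161991509) = -6545240653510/161991509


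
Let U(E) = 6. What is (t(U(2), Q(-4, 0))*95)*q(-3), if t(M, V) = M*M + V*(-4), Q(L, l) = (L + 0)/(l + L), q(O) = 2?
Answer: 6080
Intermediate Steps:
Q(L, l) = L/(L + l)
t(M, V) = M² - 4*V
(t(U(2), Q(-4, 0))*95)*q(-3) = ((6² - (-16)/(-4 + 0))*95)*2 = ((36 - (-16)/(-4))*95)*2 = ((36 - (-16)*(-1)/4)*95)*2 = ((36 - 4*1)*95)*2 = ((36 - 4)*95)*2 = (32*95)*2 = 3040*2 = 6080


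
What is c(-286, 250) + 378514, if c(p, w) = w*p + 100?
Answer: 307114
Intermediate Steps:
c(p, w) = 100 + p*w (c(p, w) = p*w + 100 = 100 + p*w)
c(-286, 250) + 378514 = (100 - 286*250) + 378514 = (100 - 71500) + 378514 = -71400 + 378514 = 307114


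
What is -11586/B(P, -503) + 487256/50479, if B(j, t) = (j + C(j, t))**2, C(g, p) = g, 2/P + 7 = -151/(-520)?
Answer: -24885797299009/763609600 ≈ -32590.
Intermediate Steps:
P = -1040/3489 (P = 2/(-7 - 151/(-520)) = 2/(-7 - 151*(-1)/520) = 2/(-7 - 1*(-151/520)) = 2/(-7 + 151/520) = 2/(-3489/520) = 2*(-520/3489) = -1040/3489 ≈ -0.29808)
B(j, t) = 4*j**2 (B(j, t) = (j + j)**2 = (2*j)**2 = 4*j**2)
-11586/B(P, -503) + 487256/50479 = -11586/(4*(-1040/3489)**2) + 487256/50479 = -11586/(4*(1081600/12173121)) + 487256*(1/50479) = -11586/4326400/12173121 + 44296/4589 = -11586*12173121/4326400 + 44296/4589 = -70518889953/2163200 + 44296/4589 = -24885797299009/763609600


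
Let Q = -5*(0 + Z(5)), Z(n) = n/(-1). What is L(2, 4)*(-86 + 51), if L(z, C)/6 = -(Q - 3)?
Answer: 4620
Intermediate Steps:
Z(n) = -n (Z(n) = n*(-1) = -n)
Q = 25 (Q = -5*(0 - 1*5) = -5*(0 - 5) = -5*(-5) = 25)
L(z, C) = -132 (L(z, C) = 6*(-(25 - 3)) = 6*(-1*22) = 6*(-22) = -132)
L(2, 4)*(-86 + 51) = -132*(-86 + 51) = -132*(-35) = 4620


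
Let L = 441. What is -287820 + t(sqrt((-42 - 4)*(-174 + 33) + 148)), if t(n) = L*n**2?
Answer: 2637774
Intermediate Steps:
t(n) = 441*n**2
-287820 + t(sqrt((-42 - 4)*(-174 + 33) + 148)) = -287820 + 441*(sqrt((-42 - 4)*(-174 + 33) + 148))**2 = -287820 + 441*(sqrt(-46*(-141) + 148))**2 = -287820 + 441*(sqrt(6486 + 148))**2 = -287820 + 441*(sqrt(6634))**2 = -287820 + 441*6634 = -287820 + 2925594 = 2637774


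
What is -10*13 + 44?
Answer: -86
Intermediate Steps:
-10*13 + 44 = -130 + 44 = -86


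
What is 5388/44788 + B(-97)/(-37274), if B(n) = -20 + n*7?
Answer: 58034781/417356978 ≈ 0.13905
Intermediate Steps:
B(n) = -20 + 7*n
5388/44788 + B(-97)/(-37274) = 5388/44788 + (-20 + 7*(-97))/(-37274) = 5388*(1/44788) + (-20 - 679)*(-1/37274) = 1347/11197 - 699*(-1/37274) = 1347/11197 + 699/37274 = 58034781/417356978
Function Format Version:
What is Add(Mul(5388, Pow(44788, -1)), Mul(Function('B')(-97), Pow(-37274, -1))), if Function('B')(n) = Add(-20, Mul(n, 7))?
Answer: Rational(58034781, 417356978) ≈ 0.13905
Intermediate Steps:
Function('B')(n) = Add(-20, Mul(7, n))
Add(Mul(5388, Pow(44788, -1)), Mul(Function('B')(-97), Pow(-37274, -1))) = Add(Mul(5388, Pow(44788, -1)), Mul(Add(-20, Mul(7, -97)), Pow(-37274, -1))) = Add(Mul(5388, Rational(1, 44788)), Mul(Add(-20, -679), Rational(-1, 37274))) = Add(Rational(1347, 11197), Mul(-699, Rational(-1, 37274))) = Add(Rational(1347, 11197), Rational(699, 37274)) = Rational(58034781, 417356978)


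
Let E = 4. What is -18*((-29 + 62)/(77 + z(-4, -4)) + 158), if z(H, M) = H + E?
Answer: -19962/7 ≈ -2851.7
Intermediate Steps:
z(H, M) = 4 + H (z(H, M) = H + 4 = 4 + H)
-18*((-29 + 62)/(77 + z(-4, -4)) + 158) = -18*((-29 + 62)/(77 + (4 - 4)) + 158) = -18*(33/(77 + 0) + 158) = -18*(33/77 + 158) = -18*(33*(1/77) + 158) = -18*(3/7 + 158) = -18*1109/7 = -19962/7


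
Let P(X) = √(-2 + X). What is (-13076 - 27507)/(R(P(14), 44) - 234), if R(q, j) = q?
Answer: 1582737/9124 + 40583*√3/27372 ≈ 176.04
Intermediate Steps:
(-13076 - 27507)/(R(P(14), 44) - 234) = (-13076 - 27507)/(√(-2 + 14) - 234) = -40583/(√12 - 234) = -40583/(2*√3 - 234) = -40583/(-234 + 2*√3)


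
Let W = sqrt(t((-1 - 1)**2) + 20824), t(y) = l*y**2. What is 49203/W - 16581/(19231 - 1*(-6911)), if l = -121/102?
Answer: -5527/8714 + 49203*sqrt(845529)/132632 ≈ 340.49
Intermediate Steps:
l = -121/102 (l = -121*1/102 = -121/102 ≈ -1.1863)
t(y) = -121*y**2/102
W = 8*sqrt(845529)/51 (W = sqrt(-121*(-1 - 1)**4/102 + 20824) = sqrt(-121*((-2)**2)**2/102 + 20824) = sqrt(-121/102*4**2 + 20824) = sqrt(-121/102*16 + 20824) = sqrt(-968/51 + 20824) = sqrt(1061056/51) = 8*sqrt(845529)/51 ≈ 144.24)
49203/W - 16581/(19231 - 1*(-6911)) = 49203/((8*sqrt(845529)/51)) - 16581/(19231 - 1*(-6911)) = 49203*(sqrt(845529)/132632) - 16581/(19231 + 6911) = 49203*sqrt(845529)/132632 - 16581/26142 = 49203*sqrt(845529)/132632 - 16581*1/26142 = 49203*sqrt(845529)/132632 - 5527/8714 = -5527/8714 + 49203*sqrt(845529)/132632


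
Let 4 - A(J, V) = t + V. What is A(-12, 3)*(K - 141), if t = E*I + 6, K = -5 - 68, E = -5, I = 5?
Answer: -4280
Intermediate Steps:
K = -73
t = -19 (t = -5*5 + 6 = -25 + 6 = -19)
A(J, V) = 23 - V (A(J, V) = 4 - (-19 + V) = 4 + (19 - V) = 23 - V)
A(-12, 3)*(K - 141) = (23 - 1*3)*(-73 - 141) = (23 - 3)*(-214) = 20*(-214) = -4280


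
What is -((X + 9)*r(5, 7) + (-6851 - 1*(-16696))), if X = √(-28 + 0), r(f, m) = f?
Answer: -9890 - 10*I*√7 ≈ -9890.0 - 26.458*I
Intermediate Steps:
X = 2*I*√7 (X = √(-28) = 2*I*√7 ≈ 5.2915*I)
-((X + 9)*r(5, 7) + (-6851 - 1*(-16696))) = -((2*I*√7 + 9)*5 + (-6851 - 1*(-16696))) = -((9 + 2*I*√7)*5 + (-6851 + 16696)) = -((45 + 10*I*√7) + 9845) = -(9890 + 10*I*√7) = -9890 - 10*I*√7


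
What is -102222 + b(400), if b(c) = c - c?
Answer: -102222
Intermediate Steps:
b(c) = 0
-102222 + b(400) = -102222 + 0 = -102222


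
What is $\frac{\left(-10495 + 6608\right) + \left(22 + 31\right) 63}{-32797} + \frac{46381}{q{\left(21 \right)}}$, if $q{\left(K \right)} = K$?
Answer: $\frac{1521169165}{688737} \approx 2208.6$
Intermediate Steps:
$\frac{\left(-10495 + 6608\right) + \left(22 + 31\right) 63}{-32797} + \frac{46381}{q{\left(21 \right)}} = \frac{\left(-10495 + 6608\right) + \left(22 + 31\right) 63}{-32797} + \frac{46381}{21} = \left(-3887 + 53 \cdot 63\right) \left(- \frac{1}{32797}\right) + 46381 \cdot \frac{1}{21} = \left(-3887 + 3339\right) \left(- \frac{1}{32797}\right) + \frac{46381}{21} = \left(-548\right) \left(- \frac{1}{32797}\right) + \frac{46381}{21} = \frac{548}{32797} + \frac{46381}{21} = \frac{1521169165}{688737}$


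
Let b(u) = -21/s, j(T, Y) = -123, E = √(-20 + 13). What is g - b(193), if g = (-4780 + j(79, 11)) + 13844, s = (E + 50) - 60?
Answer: 956477/107 - 21*I*√7/107 ≈ 8939.0 - 0.51926*I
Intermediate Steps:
E = I*√7 (E = √(-7) = I*√7 ≈ 2.6458*I)
s = -10 + I*√7 (s = (I*√7 + 50) - 60 = (50 + I*√7) - 60 = -10 + I*√7 ≈ -10.0 + 2.6458*I)
b(u) = -21/(-10 + I*√7)
g = 8941 (g = (-4780 - 123) + 13844 = -4903 + 13844 = 8941)
g - b(193) = 8941 - (210/107 + 21*I*√7/107) = 8941 + (-210/107 - 21*I*√7/107) = 956477/107 - 21*I*√7/107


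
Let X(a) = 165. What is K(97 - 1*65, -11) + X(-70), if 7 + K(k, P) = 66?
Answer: 224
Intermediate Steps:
K(k, P) = 59 (K(k, P) = -7 + 66 = 59)
K(97 - 1*65, -11) + X(-70) = 59 + 165 = 224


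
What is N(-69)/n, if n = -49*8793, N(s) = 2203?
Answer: -2203/430857 ≈ -0.0051131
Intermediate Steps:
n = -430857
N(-69)/n = 2203/(-430857) = 2203*(-1/430857) = -2203/430857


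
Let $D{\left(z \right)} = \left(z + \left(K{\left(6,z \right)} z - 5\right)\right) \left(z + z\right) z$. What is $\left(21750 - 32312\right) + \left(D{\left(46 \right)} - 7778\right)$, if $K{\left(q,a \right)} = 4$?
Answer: $933860$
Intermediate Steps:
$D{\left(z \right)} = 2 z^{2} \left(-5 + 5 z\right)$ ($D{\left(z \right)} = \left(z + \left(4 z - 5\right)\right) \left(z + z\right) z = \left(z + \left(-5 + 4 z\right)\right) 2 z z = \left(-5 + 5 z\right) 2 z z = 2 z \left(-5 + 5 z\right) z = 2 z^{2} \left(-5 + 5 z\right)$)
$\left(21750 - 32312\right) + \left(D{\left(46 \right)} - 7778\right) = \left(21750 - 32312\right) - \left(7778 - 10 \cdot 46^{2} \left(-1 + 46\right)\right) = -10562 - \left(7778 - 952200\right) = -10562 + \left(952200 - 7778\right) = -10562 + 944422 = 933860$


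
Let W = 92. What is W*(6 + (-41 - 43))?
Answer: -7176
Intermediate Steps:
W*(6 + (-41 - 43)) = 92*(6 + (-41 - 43)) = 92*(6 - 84) = 92*(-78) = -7176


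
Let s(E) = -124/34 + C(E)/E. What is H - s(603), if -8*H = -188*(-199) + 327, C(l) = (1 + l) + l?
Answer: -386727553/82008 ≈ -4715.7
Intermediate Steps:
C(l) = 1 + 2*l
s(E) = -62/17 + (1 + 2*E)/E (s(E) = -124/34 + (1 + 2*E)/E = -124*1/34 + (1 + 2*E)/E = -62/17 + (1 + 2*E)/E)
H = -37739/8 (H = -(-188*(-199) + 327)/8 = -(37412 + 327)/8 = -⅛*37739 = -37739/8 ≈ -4717.4)
H - s(603) = -37739/8 - (-28/17 + 1/603) = -37739/8 - 1*(-16867/10251) = -37739/8 + 16867/10251 = -386727553/82008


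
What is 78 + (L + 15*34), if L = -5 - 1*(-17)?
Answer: 600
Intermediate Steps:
L = 12 (L = -5 + 17 = 12)
78 + (L + 15*34) = 78 + (12 + 15*34) = 78 + (12 + 510) = 78 + 522 = 600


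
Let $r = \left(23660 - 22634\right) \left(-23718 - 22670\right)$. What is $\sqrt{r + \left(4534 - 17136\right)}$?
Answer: $i \sqrt{47606690} \approx 6899.8 i$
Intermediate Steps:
$r = -47594088$ ($r = 1026 \left(-46388\right) = -47594088$)
$\sqrt{r + \left(4534 - 17136\right)} = \sqrt{-47594088 + \left(4534 - 17136\right)} = \sqrt{-47594088 - 12602} = \sqrt{-47606690} = i \sqrt{47606690}$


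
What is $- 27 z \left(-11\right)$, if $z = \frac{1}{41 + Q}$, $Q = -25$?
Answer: $\frac{297}{16} \approx 18.563$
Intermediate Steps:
$z = \frac{1}{16}$ ($z = \frac{1}{41 - 25} = \frac{1}{16} \approx 0.0625$)
$- 27 z \left(-11\right) = \left(-27\right) \frac{1}{16} \left(-11\right) = \left(- \frac{27}{16}\right) \left(-11\right) = \frac{297}{16}$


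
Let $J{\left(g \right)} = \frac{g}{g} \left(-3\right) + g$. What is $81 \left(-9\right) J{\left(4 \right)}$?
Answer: $-729$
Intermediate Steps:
$J{\left(g \right)} = -3 + g$ ($J{\left(g \right)} = 1 \left(-3\right) + g = -3 + g$)
$81 \left(-9\right) J{\left(4 \right)} = 81 \left(-9\right) \left(-3 + 4\right) = \left(-729\right) 1 = -729$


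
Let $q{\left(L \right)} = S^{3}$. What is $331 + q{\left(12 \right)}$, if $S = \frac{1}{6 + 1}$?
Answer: $\frac{113534}{343} \approx 331.0$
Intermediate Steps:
$S = \frac{1}{7} \approx 0.14286$
$q{\left(L \right)} = \frac{1}{343}$ ($q{\left(L \right)} = \left(\frac{1}{7}\right)^{3} = \frac{1}{343}$)
$331 + q{\left(12 \right)} = 331 + \frac{1}{343} = \frac{113534}{343}$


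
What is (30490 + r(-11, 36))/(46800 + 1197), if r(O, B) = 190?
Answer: 30680/47997 ≈ 0.63921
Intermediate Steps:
(30490 + r(-11, 36))/(46800 + 1197) = (30490 + 190)/(46800 + 1197) = 30680/47997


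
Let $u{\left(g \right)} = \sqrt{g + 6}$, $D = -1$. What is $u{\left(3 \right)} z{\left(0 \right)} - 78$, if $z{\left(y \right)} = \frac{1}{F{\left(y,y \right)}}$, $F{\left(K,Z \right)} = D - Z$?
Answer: $-81$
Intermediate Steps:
$u{\left(g \right)} = \sqrt{6 + g}$
$F{\left(K,Z \right)} = -1 - Z$
$z{\left(y \right)} = \frac{1}{-1 - y}$
$u{\left(3 \right)} z{\left(0 \right)} - 78 = \sqrt{6 + 3} \left(- \frac{1}{1 + 0}\right) - 78 = \sqrt{9} \left(- 1^{-1}\right) - 78 = 3 \left(\left(-1\right) 1\right) - 78 = 3 \left(-1\right) - 78 = -3 - 78 = -81$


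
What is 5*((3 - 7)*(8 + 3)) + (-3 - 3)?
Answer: -226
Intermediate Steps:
5*((3 - 7)*(8 + 3)) + (-3 - 3) = 5*(-4*11) - 6 = 5*(-44) - 6 = -220 - 6 = -226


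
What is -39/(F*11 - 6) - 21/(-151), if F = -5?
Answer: 7170/9211 ≈ 0.77842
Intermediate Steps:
-39/(F*11 - 6) - 21/(-151) = -39/(-5*11 - 6) - 21/(-151) = -39/(-55 - 6) - 21*(-1/151) = -39/(-61) + 21/151 = -39*(-1/61) + 21/151 = 39/61 + 21/151 = 7170/9211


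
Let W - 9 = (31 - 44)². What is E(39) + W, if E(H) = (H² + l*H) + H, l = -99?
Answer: -2123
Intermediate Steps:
W = 178 (W = 9 + (31 - 44)² = 9 + (-13)² = 9 + 169 = 178)
E(H) = H² - 98*H (E(H) = (H² - 99*H) + H = H² - 98*H)
E(39) + W = 39*(-98 + 39) + 178 = 39*(-59) + 178 = -2301 + 178 = -2123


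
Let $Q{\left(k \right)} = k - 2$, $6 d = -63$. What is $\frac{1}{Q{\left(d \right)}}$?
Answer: $- \frac{2}{25} \approx -0.08$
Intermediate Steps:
$d = - \frac{21}{2}$ ($d = \frac{1}{6} \left(-63\right) = - \frac{21}{2} \approx -10.5$)
$Q{\left(k \right)} = -2 + k$
$\frac{1}{Q{\left(d \right)}} = \frac{1}{-2 - \frac{21}{2}} = \frac{1}{- \frac{25}{2}} = - \frac{2}{25}$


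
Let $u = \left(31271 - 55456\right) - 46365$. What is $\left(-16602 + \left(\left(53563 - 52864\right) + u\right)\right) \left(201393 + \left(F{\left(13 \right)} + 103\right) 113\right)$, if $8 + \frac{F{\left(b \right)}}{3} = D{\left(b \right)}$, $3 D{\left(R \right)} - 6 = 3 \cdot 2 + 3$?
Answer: $-18329332795$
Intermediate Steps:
$u = -70550$ ($u = -24185 - 46365 = -70550$)
$D{\left(R \right)} = 5$ ($D{\left(R \right)} = 2 + \frac{3 \cdot 2 + 3}{3} = 2 + \frac{6 + 3}{3} = 2 + \frac{1}{3} \cdot 9 = 2 + 3 = 5$)
$F{\left(b \right)} = -9$ ($F{\left(b \right)} = -24 + 3 \cdot 5 = -24 + 15 = -9$)
$\left(-16602 + \left(\left(53563 - 52864\right) + u\right)\right) \left(201393 + \left(F{\left(13 \right)} + 103\right) 113\right) = \left(-16602 + \left(\left(53563 - 52864\right) - 70550\right)\right) \left(201393 + \left(-9 + 103\right) 113\right) = \left(-16602 + \left(699 - 70550\right)\right) \left(201393 + 94 \cdot 113\right) = \left(-16602 - 69851\right) \left(201393 + 10622\right) = \left(-86453\right) 212015 = -18329332795$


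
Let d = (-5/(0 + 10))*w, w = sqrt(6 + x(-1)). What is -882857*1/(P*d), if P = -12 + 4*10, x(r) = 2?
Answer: 882857*sqrt(2)/56 ≈ 22296.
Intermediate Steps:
w = 2*sqrt(2) (w = sqrt(6 + 2) = sqrt(8) = 2*sqrt(2) ≈ 2.8284)
d = -sqrt(2) (d = (-5/(0 + 10))*(2*sqrt(2)) = (-5/10)*(2*sqrt(2)) = ((1/10)*(-5))*(2*sqrt(2)) = -sqrt(2) ≈ -1.4142)
P = 28 (P = -12 + 40 = 28)
-882857*1/(P*d) = -882857*(-sqrt(2)/56) = -(-882857)*sqrt(2)/56 = 882857*sqrt(2)/56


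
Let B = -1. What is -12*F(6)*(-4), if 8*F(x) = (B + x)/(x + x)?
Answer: 5/2 ≈ 2.5000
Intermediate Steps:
F(x) = (-1 + x)/(16*x) (F(x) = ((-1 + x)/(x + x))/8 = ((-1 + x)/((2*x)))/8 = ((1/(2*x))*(-1 + x))/8 = ((-1 + x)/(2*x))/8 = (-1 + x)/(16*x))
-12*F(6)*(-4) = -3*(-1 + 6)/(4*6)*(-4) = -3*5/(4*6)*(-4) = -12*5/96*(-4) = -5/8*(-4) = 5/2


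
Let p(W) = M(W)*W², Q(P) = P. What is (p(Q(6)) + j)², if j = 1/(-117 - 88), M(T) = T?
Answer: 1960629841/42025 ≈ 46654.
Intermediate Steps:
p(W) = W³ (p(W) = W*W² = W³)
j = -1/205 (j = 1/(-205) = -1/205 ≈ -0.0048781)
(p(Q(6)) + j)² = (6³ - 1/205)² = (216 - 1/205)² = (44279/205)² = 1960629841/42025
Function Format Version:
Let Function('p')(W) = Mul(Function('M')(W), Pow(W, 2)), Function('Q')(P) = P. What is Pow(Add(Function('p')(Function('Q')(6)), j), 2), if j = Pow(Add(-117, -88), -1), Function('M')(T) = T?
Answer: Rational(1960629841, 42025) ≈ 46654.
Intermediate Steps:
Function('p')(W) = Pow(W, 3) (Function('p')(W) = Mul(W, Pow(W, 2)) = Pow(W, 3))
j = Rational(-1, 205) (j = Pow(-205, -1) = Rational(-1, 205) ≈ -0.0048781)
Pow(Add(Function('p')(Function('Q')(6)), j), 2) = Pow(Add(Pow(6, 3), Rational(-1, 205)), 2) = Pow(Add(216, Rational(-1, 205)), 2) = Pow(Rational(44279, 205), 2) = Rational(1960629841, 42025)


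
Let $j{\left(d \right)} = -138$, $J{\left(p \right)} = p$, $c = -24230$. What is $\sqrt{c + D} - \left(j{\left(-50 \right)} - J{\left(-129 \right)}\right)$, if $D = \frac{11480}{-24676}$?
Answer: $9 + \frac{2 i \sqrt{230532044515}}{6169} \approx 9.0 + 155.66 i$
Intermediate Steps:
$D = - \frac{2870}{6169}$ ($D = 11480 \left(- \frac{1}{24676}\right) = - \frac{2870}{6169} \approx -0.46523$)
$\sqrt{c + D} - \left(j{\left(-50 \right)} - J{\left(-129 \right)}\right) = \sqrt{-24230 - \frac{2870}{6169}} - \left(-138 - -129\right) = \sqrt{- \frac{149477740}{6169}} - \left(-138 + 129\right) = \frac{2 i \sqrt{230532044515}}{6169} - -9 = \frac{2 i \sqrt{230532044515}}{6169} + 9 = 9 + \frac{2 i \sqrt{230532044515}}{6169}$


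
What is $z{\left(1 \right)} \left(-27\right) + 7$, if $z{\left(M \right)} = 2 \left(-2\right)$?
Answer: $115$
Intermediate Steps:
$z{\left(M \right)} = -4$
$z{\left(1 \right)} \left(-27\right) + 7 = \left(-4\right) \left(-27\right) + 7 = 108 + 7 = 115$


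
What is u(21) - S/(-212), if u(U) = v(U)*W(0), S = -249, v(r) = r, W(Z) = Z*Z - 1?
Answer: -4701/212 ≈ -22.175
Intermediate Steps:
W(Z) = -1 + Z² (W(Z) = Z² - 1 = -1 + Z²)
u(U) = -U (u(U) = U*(-1 + 0²) = U*(-1 + 0) = U*(-1) = -U)
u(21) - S/(-212) = -1*21 - (-249)/(-212) = -21 - (-249)*(-1)/212 = -21 - 1*249/212 = -21 - 249/212 = -4701/212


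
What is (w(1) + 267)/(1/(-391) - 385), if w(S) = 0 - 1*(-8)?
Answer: -107525/150536 ≈ -0.71428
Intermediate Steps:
w(S) = 8 (w(S) = 0 + 8 = 8)
(w(1) + 267)/(1/(-391) - 385) = (8 + 267)/(1/(-391) - 385) = 275/(-1/391 - 385) = 275/(-150536/391) = 275*(-391/150536) = -107525/150536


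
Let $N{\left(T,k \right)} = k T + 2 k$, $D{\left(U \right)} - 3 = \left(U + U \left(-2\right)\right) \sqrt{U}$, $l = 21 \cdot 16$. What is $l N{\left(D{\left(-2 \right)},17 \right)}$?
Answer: $28560 + 11424 i \sqrt{2} \approx 28560.0 + 16156.0 i$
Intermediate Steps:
$l = 336$
$D{\left(U \right)} = 3 - U^{\frac{3}{2}}$ ($D{\left(U \right)} = 3 + \left(U + U \left(-2\right)\right) \sqrt{U} = 3 + \left(U - 2 U\right) \sqrt{U} = 3 + - U \sqrt{U} = 3 - U^{\frac{3}{2}}$)
$N{\left(T,k \right)} = 2 k + T k$ ($N{\left(T,k \right)} = T k + 2 k = 2 k + T k$)
$l N{\left(D{\left(-2 \right)},17 \right)} = 336 \cdot 17 \left(2 + \left(3 - \left(-2\right)^{\frac{3}{2}}\right)\right) = 336 \cdot 17 \left(2 + \left(3 - - 2 i \sqrt{2}\right)\right) = 336 \cdot 17 \left(2 + \left(3 + 2 i \sqrt{2}\right)\right) = 336 \cdot 17 \left(5 + 2 i \sqrt{2}\right) = 336 \left(85 + 34 i \sqrt{2}\right) = 28560 + 11424 i \sqrt{2}$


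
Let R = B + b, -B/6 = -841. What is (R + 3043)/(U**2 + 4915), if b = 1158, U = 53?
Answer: 9247/7724 ≈ 1.1972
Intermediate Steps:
B = 5046 (B = -6*(-841) = 5046)
R = 6204 (R = 5046 + 1158 = 6204)
(R + 3043)/(U**2 + 4915) = (6204 + 3043)/(53**2 + 4915) = 9247/(2809 + 4915) = 9247/7724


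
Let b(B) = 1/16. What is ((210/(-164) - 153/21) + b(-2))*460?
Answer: -4490635/1148 ≈ -3911.7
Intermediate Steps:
b(B) = 1/16
((210/(-164) - 153/21) + b(-2))*460 = ((210/(-164) - 153/21) + 1/16)*460 = ((210*(-1/164) - 153*1/21) + 1/16)*460 = ((-105/82 - 51/7) + 1/16)*460 = (-4917/574 + 1/16)*460 = -39049/4592*460 = -4490635/1148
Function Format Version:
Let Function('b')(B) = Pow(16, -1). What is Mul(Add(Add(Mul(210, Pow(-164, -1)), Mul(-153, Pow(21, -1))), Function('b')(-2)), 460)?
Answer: Rational(-4490635, 1148) ≈ -3911.7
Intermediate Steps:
Function('b')(B) = Rational(1, 16)
Mul(Add(Add(Mul(210, Pow(-164, -1)), Mul(-153, Pow(21, -1))), Function('b')(-2)), 460) = Mul(Add(Add(Mul(210, Pow(-164, -1)), Mul(-153, Pow(21, -1))), Rational(1, 16)), 460) = Mul(Add(Add(Mul(210, Rational(-1, 164)), Mul(-153, Rational(1, 21))), Rational(1, 16)), 460) = Mul(Add(Add(Rational(-105, 82), Rational(-51, 7)), Rational(1, 16)), 460) = Mul(Add(Rational(-4917, 574), Rational(1, 16)), 460) = Mul(Rational(-39049, 4592), 460) = Rational(-4490635, 1148)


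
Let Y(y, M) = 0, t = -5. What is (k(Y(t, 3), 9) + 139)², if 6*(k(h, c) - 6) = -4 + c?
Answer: 765625/36 ≈ 21267.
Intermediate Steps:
k(h, c) = 16/3 + c/6 (k(h, c) = 6 + (-4 + c)/6 = 6 + (-⅔ + c/6) = 16/3 + c/6)
(k(Y(t, 3), 9) + 139)² = ((16/3 + (⅙)*9) + 139)² = ((16/3 + 3/2) + 139)² = (41/6 + 139)² = (875/6)² = 765625/36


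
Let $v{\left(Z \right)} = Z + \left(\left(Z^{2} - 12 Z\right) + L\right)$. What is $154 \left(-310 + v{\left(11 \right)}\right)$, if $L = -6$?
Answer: $-48664$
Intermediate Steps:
$v{\left(Z \right)} = -6 + Z^{2} - 11 Z$ ($v{\left(Z \right)} = Z - \left(6 - Z^{2} + 12 Z\right) = -6 + Z^{2} - 11 Z$)
$154 \left(-310 + v{\left(11 \right)}\right) = 154 \left(-310 - \left(127 - 121\right)\right) = 154 \left(-310 - 6\right) = 154 \left(-316\right) = -48664$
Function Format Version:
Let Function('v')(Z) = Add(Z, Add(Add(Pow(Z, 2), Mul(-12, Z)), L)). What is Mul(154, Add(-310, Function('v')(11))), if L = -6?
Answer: -48664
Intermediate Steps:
Function('v')(Z) = Add(-6, Pow(Z, 2), Mul(-11, Z)) (Function('v')(Z) = Add(Z, Add(Add(Pow(Z, 2), Mul(-12, Z)), -6)) = Add(Z, Add(-6, Pow(Z, 2), Mul(-12, Z))) = Add(-6, Pow(Z, 2), Mul(-11, Z)))
Mul(154, Add(-310, Function('v')(11))) = Mul(154, Add(-310, Add(-6, Pow(11, 2), Mul(-11, 11)))) = Mul(154, Add(-310, Add(-6, 121, -121))) = Mul(154, Add(-310, -6)) = Mul(154, -316) = -48664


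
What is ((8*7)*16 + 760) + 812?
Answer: 2468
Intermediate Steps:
((8*7)*16 + 760) + 812 = (56*16 + 760) + 812 = (896 + 760) + 812 = 1656 + 812 = 2468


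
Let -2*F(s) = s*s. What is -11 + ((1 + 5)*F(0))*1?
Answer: -11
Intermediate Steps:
F(s) = -s²/2 (F(s) = -s*s/2 = -s²/2)
-11 + ((1 + 5)*F(0))*1 = -11 + ((1 + 5)*(-½*0²))*1 = -11 + (6*(-½*0))*1 = -11 + (6*0)*1 = -11 + 0*1 = -11 + 0 = -11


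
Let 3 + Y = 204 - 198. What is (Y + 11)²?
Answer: 196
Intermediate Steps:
Y = 3 (Y = -3 + (204 - 198) = -3 + 6 = 3)
(Y + 11)² = (3 + 11)² = 14² = 196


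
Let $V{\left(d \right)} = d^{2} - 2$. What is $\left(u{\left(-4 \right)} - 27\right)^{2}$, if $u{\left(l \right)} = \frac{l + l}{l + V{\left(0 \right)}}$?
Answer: $\frac{5929}{9} \approx 658.78$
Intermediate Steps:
$V{\left(d \right)} = -2 + d^{2}$ ($V{\left(d \right)} = d^{2} - 2 = -2 + d^{2}$)
$u{\left(l \right)} = \frac{2 l}{-2 + l}$ ($u{\left(l \right)} = \frac{l + l}{l - \left(2 - 0^{2}\right)} = \frac{2 l}{l + \left(-2 + 0\right)} = \frac{2 l}{l - 2} = \frac{2 l}{-2 + l}$)
$\left(u{\left(-4 \right)} - 27\right)^{2} = \left(2 \left(-4\right) \frac{1}{-2 - 4} - 27\right)^{2} = \left(2 \left(-4\right) \frac{1}{-6} - 27\right)^{2} = \left(2 \left(-4\right) \left(- \frac{1}{6}\right) - 27\right)^{2} = \left(\frac{4}{3} - 27\right)^{2} = \left(- \frac{77}{3}\right)^{2} = \frac{5929}{9}$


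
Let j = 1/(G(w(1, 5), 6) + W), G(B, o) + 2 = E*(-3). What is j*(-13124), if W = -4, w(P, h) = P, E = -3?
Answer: -13124/3 ≈ -4374.7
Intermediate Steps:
G(B, o) = 7 (G(B, o) = -2 - 3*(-3) = -2 + 9 = 7)
j = ⅓ (j = 1/(7 - 4) = 1/3 = ⅓ ≈ 0.33333)
j*(-13124) = (⅓)*(-13124) = -13124/3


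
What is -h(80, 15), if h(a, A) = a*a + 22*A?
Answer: -6730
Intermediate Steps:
h(a, A) = a² + 22*A
-h(80, 15) = -(80² + 22*15) = -(6400 + 330) = -1*6730 = -6730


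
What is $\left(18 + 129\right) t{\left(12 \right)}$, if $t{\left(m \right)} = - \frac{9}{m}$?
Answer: $- \frac{441}{4} \approx -110.25$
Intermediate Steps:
$\left(18 + 129\right) t{\left(12 \right)} = \left(18 + 129\right) \left(- \frac{9}{12}\right) = 147 \left(\left(-9\right) \frac{1}{12}\right) = 147 \left(- \frac{3}{4}\right) = - \frac{441}{4}$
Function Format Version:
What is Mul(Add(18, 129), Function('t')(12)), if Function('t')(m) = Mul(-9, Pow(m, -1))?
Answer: Rational(-441, 4) ≈ -110.25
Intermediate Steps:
Mul(Add(18, 129), Function('t')(12)) = Mul(Add(18, 129), Mul(-9, Pow(12, -1))) = Mul(147, Mul(-9, Rational(1, 12))) = Mul(147, Rational(-3, 4)) = Rational(-441, 4)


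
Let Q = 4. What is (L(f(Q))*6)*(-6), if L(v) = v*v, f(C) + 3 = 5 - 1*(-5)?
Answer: -1764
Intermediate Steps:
f(C) = 7 (f(C) = -3 + (5 - 1*(-5)) = -3 + (5 + 5) = -3 + 10 = 7)
L(v) = v²
(L(f(Q))*6)*(-6) = (7²*6)*(-6) = (49*6)*(-6) = 294*(-6) = -1764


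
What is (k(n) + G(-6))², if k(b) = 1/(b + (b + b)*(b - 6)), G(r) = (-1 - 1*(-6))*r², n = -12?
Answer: 5715511201/176400 ≈ 32401.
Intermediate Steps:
G(r) = 5*r² (G(r) = (-1 + 6)*r² = 5*r²)
k(b) = 1/(b + 2*b*(-6 + b)) (k(b) = 1/(b + (2*b)*(-6 + b)) = 1/(b + 2*b*(-6 + b)))
(k(n) + G(-6))² = (1/((-12)*(-11 + 2*(-12))) + 5*(-6)²)² = (-1/(12*(-11 - 24)) + 5*36)² = (-1/12/(-35) + 180)² = (-1/12*(-1/35) + 180)² = (1/420 + 180)² = (75601/420)² = 5715511201/176400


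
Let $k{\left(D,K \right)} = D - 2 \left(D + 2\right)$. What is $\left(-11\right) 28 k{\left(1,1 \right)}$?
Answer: $1540$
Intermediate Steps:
$k{\left(D,K \right)} = -4 - D$ ($k{\left(D,K \right)} = D - 2 \left(2 + D\right) = D - \left(4 + 2 D\right) = -4 - D$)
$\left(-11\right) 28 k{\left(1,1 \right)} = \left(-11\right) 28 \left(-4 - 1\right) = - 308 \left(-4 - 1\right) = \left(-308\right) \left(-5\right) = 1540$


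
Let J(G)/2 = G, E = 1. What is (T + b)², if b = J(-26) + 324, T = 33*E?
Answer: 93025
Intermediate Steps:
T = 33 (T = 33*1 = 33)
J(G) = 2*G
b = 272 (b = 2*(-26) + 324 = -52 + 324 = 272)
(T + b)² = (33 + 272)² = 305² = 93025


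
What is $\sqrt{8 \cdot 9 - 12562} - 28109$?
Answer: $-28109 + i \sqrt{12490} \approx -28109.0 + 111.76 i$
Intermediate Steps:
$\sqrt{8 \cdot 9 - 12562} - 28109 = \sqrt{72 - 12562} - 28109 = \sqrt{-12490} - 28109 = i \sqrt{12490} - 28109 = -28109 + i \sqrt{12490}$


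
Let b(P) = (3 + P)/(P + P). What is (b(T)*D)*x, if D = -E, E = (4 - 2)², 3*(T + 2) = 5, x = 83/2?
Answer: 664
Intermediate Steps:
x = 83/2 (x = 83*(½) = 83/2 ≈ 41.500)
T = -⅓ (T = -2 + (⅓)*5 = -2 + 5/3 = -⅓ ≈ -0.33333)
E = 4 (E = 2² = 4)
b(P) = (3 + P)/(2*P) (b(P) = (3 + P)/((2*P)) = (3 + P)*(1/(2*P)) = (3 + P)/(2*P))
D = -4 (D = -1*4 = -4)
(b(T)*D)*x = (((3 - ⅓)/(2*(-⅓)))*(-4))*(83/2) = (((½)*(-3)*(8/3))*(-4))*(83/2) = -4*(-4)*(83/2) = 16*(83/2) = 664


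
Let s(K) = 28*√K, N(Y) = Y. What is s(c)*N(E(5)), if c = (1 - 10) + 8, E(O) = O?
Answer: 140*I ≈ 140.0*I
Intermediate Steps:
c = -1 (c = -9 + 8 = -1)
s(c)*N(E(5)) = (28*√(-1))*5 = (28*I)*5 = 140*I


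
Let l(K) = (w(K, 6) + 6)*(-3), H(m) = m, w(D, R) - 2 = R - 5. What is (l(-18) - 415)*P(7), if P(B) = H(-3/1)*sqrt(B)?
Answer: 1326*sqrt(7) ≈ 3508.3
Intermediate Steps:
w(D, R) = -3 + R (w(D, R) = 2 + (R - 5) = 2 + (-5 + R) = -3 + R)
P(B) = -3*sqrt(B) (P(B) = (-3/1)*sqrt(B) = (-3*1)*sqrt(B) = -3*sqrt(B))
l(K) = -27 (l(K) = ((-3 + 6) + 6)*(-3) = (3 + 6)*(-3) = 9*(-3) = -27)
(l(-18) - 415)*P(7) = (-27 - 415)*(-3*sqrt(7)) = -(-1326)*sqrt(7) = 1326*sqrt(7)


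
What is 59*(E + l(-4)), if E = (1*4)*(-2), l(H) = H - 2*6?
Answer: -1416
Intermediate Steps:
l(H) = -12 + H (l(H) = H - 12 = -12 + H)
E = -8 (E = 4*(-2) = -8)
59*(E + l(-4)) = 59*(-8 + (-12 - 4)) = 59*(-8 - 16) = 59*(-24) = -1416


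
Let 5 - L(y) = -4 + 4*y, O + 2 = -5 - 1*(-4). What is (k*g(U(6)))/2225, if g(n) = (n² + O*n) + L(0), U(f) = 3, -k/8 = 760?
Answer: -10944/445 ≈ -24.593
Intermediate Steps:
k = -6080 (k = -8*760 = -6080)
O = -3 (O = -2 + (-5 - 1*(-4)) = -2 + (-5 + 4) = -2 - 1 = -3)
L(y) = 9 - 4*y (L(y) = 5 - (-4 + 4*y) = 5 + (4 - 4*y) = 9 - 4*y)
g(n) = 9 + n² - 3*n (g(n) = (n² - 3*n) + (9 - 4*0) = (n² - 3*n) + (9 + 0) = (n² - 3*n) + 9 = 9 + n² - 3*n)
(k*g(U(6)))/2225 = -6080*(9 + 3² - 3*3)/2225 = -6080*(9 + 9 - 9)*(1/2225) = -6080*9*(1/2225) = -54720*1/2225 = -10944/445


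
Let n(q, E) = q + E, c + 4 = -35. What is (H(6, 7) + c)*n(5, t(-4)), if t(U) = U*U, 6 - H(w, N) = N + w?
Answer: -966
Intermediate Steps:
c = -39 (c = -4 - 35 = -39)
H(w, N) = 6 - N - w (H(w, N) = 6 - (N + w) = 6 + (-N - w) = 6 - N - w)
t(U) = U**2
n(q, E) = E + q
(H(6, 7) + c)*n(5, t(-4)) = ((6 - 1*7 - 1*6) - 39)*((-4)**2 + 5) = ((6 - 7 - 6) - 39)*(16 + 5) = (-7 - 39)*21 = -46*21 = -966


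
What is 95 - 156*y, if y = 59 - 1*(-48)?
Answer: -16597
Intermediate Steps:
y = 107 (y = 59 + 48 = 107)
95 - 156*y = 95 - 156*107 = 95 - 16692 = -16597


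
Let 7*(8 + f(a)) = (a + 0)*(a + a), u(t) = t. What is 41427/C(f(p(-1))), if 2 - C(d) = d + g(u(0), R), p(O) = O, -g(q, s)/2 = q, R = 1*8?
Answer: 289989/68 ≈ 4264.5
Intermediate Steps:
R = 8
g(q, s) = -2*q
f(a) = -8 + 2*a²/7 (f(a) = -8 + ((a + 0)*(a + a))/7 = -8 + (a*(2*a))/7 = -8 + (2*a²)/7 = -8 + 2*a²/7)
C(d) = 2 - d (C(d) = 2 - (d - 2*0) = 2 - (d + 0) = 2 - d)
41427/C(f(p(-1))) = 41427/(2 - (-8 + (2/7)*(-1)²)) = 41427/(2 - (-8 + (2/7)*1)) = 41427/(2 - (-8 + 2/7)) = 41427/(2 - 1*(-54/7)) = 41427/(2 + 54/7) = 41427/(68/7) = 41427*(7/68) = 289989/68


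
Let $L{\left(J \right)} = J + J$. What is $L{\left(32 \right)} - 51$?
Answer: $13$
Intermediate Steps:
$L{\left(J \right)} = 2 J$
$L{\left(32 \right)} - 51 = 2 \cdot 32 - 51 = 64 - 51 = 13$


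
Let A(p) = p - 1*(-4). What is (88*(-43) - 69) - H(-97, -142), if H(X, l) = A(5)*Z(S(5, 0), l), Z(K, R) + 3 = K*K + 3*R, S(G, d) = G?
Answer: -217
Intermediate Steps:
Z(K, R) = -3 + K**2 + 3*R (Z(K, R) = -3 + (K*K + 3*R) = -3 + (K**2 + 3*R) = -3 + K**2 + 3*R)
A(p) = 4 + p (A(p) = p + 4 = 4 + p)
H(X, l) = 198 + 27*l (H(X, l) = (4 + 5)*(-3 + 5**2 + 3*l) = 9*(-3 + 25 + 3*l) = 9*(22 + 3*l) = 198 + 27*l)
(88*(-43) - 69) - H(-97, -142) = (88*(-43) - 69) - (198 + 27*(-142)) = (-3784 - 69) - (198 - 3834) = -3853 - 1*(-3636) = -3853 + 3636 = -217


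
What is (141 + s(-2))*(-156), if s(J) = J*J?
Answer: -22620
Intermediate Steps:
s(J) = J**2
(141 + s(-2))*(-156) = (141 + (-2)**2)*(-156) = (141 + 4)*(-156) = 145*(-156) = -22620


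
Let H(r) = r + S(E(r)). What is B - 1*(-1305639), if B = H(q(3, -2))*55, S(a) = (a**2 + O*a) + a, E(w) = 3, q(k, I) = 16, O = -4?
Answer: 1306519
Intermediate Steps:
S(a) = a**2 - 3*a (S(a) = (a**2 - 4*a) + a = a**2 - 3*a)
H(r) = r (H(r) = r + 3*(-3 + 3) = r + 3*0 = r + 0 = r)
B = 880 (B = 16*55 = 880)
B - 1*(-1305639) = 880 - 1*(-1305639) = 880 + 1305639 = 1306519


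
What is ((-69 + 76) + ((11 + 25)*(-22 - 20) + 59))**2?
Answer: 2090916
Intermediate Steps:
((-69 + 76) + ((11 + 25)*(-22 - 20) + 59))**2 = (7 + (36*(-42) + 59))**2 = (7 + (-1512 + 59))**2 = (7 - 1453)**2 = (-1446)**2 = 2090916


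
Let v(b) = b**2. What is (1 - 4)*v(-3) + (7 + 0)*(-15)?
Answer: -132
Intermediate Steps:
(1 - 4)*v(-3) + (7 + 0)*(-15) = (1 - 4)*(-3)**2 + (7 + 0)*(-15) = -3*9 + 7*(-15) = -27 - 105 = -132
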